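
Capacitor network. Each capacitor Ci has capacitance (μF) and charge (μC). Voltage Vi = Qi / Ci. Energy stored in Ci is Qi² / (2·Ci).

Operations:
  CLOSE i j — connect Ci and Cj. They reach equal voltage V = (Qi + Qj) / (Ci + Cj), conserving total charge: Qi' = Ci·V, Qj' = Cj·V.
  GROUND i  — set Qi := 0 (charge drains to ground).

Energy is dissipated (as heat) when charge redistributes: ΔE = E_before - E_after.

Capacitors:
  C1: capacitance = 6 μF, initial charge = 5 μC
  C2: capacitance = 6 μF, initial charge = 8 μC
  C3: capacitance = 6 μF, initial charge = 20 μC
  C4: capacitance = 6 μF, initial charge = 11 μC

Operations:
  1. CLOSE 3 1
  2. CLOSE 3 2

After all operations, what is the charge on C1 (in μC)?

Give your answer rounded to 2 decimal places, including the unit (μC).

Initial: C1(6μF, Q=5μC, V=0.83V), C2(6μF, Q=8μC, V=1.33V), C3(6μF, Q=20μC, V=3.33V), C4(6μF, Q=11μC, V=1.83V)
Op 1: CLOSE 3-1: Q_total=25.00, C_total=12.00, V=2.08; Q3=12.50, Q1=12.50; dissipated=9.375
Op 2: CLOSE 3-2: Q_total=20.50, C_total=12.00, V=1.71; Q3=10.25, Q2=10.25; dissipated=0.844
Final charges: Q1=12.50, Q2=10.25, Q3=10.25, Q4=11.00

Answer: 12.50 μC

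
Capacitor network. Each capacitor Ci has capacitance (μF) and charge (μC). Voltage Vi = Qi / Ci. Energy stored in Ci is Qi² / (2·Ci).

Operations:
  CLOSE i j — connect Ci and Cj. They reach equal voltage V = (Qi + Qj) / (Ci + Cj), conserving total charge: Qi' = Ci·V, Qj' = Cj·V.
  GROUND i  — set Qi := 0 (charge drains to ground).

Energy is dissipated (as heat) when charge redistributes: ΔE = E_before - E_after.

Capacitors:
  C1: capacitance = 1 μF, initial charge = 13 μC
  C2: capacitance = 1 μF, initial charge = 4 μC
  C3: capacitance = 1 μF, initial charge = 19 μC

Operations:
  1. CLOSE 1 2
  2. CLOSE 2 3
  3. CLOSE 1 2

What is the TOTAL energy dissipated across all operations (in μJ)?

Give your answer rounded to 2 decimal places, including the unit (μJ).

Answer: 54.70 μJ

Derivation:
Initial: C1(1μF, Q=13μC, V=13.00V), C2(1μF, Q=4μC, V=4.00V), C3(1μF, Q=19μC, V=19.00V)
Op 1: CLOSE 1-2: Q_total=17.00, C_total=2.00, V=8.50; Q1=8.50, Q2=8.50; dissipated=20.250
Op 2: CLOSE 2-3: Q_total=27.50, C_total=2.00, V=13.75; Q2=13.75, Q3=13.75; dissipated=27.562
Op 3: CLOSE 1-2: Q_total=22.25, C_total=2.00, V=11.12; Q1=11.12, Q2=11.12; dissipated=6.891
Total dissipated: 54.703 μJ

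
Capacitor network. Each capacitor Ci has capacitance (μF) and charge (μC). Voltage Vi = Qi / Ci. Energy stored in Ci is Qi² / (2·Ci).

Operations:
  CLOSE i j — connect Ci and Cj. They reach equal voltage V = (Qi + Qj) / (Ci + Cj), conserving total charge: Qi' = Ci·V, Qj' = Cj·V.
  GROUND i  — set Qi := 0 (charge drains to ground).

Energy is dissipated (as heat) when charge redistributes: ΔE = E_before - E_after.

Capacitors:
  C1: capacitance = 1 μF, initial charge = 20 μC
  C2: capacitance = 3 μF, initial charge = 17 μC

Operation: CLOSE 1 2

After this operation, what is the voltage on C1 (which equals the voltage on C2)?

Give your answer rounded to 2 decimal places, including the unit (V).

Initial: C1(1μF, Q=20μC, V=20.00V), C2(3μF, Q=17μC, V=5.67V)
Op 1: CLOSE 1-2: Q_total=37.00, C_total=4.00, V=9.25; Q1=9.25, Q2=27.75; dissipated=77.042

Answer: 9.25 V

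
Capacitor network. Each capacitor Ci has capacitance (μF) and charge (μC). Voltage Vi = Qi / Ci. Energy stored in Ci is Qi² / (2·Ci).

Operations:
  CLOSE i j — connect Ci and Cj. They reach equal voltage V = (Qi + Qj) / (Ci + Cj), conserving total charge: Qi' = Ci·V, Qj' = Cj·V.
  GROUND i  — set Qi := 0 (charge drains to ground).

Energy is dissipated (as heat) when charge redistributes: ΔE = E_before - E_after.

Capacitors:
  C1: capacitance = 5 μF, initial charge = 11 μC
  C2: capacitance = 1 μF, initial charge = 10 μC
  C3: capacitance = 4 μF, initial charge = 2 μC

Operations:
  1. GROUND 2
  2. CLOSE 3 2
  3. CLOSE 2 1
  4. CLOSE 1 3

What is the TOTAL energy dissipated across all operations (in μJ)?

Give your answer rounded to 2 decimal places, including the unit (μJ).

Initial: C1(5μF, Q=11μC, V=2.20V), C2(1μF, Q=10μC, V=10.00V), C3(4μF, Q=2μC, V=0.50V)
Op 1: GROUND 2: Q2=0; energy lost=50.000
Op 2: CLOSE 3-2: Q_total=2.00, C_total=5.00, V=0.40; Q3=1.60, Q2=0.40; dissipated=0.100
Op 3: CLOSE 2-1: Q_total=11.40, C_total=6.00, V=1.90; Q2=1.90, Q1=9.50; dissipated=1.350
Op 4: CLOSE 1-3: Q_total=11.10, C_total=9.00, V=1.23; Q1=6.17, Q3=4.93; dissipated=2.500
Total dissipated: 53.950 μJ

Answer: 53.95 μJ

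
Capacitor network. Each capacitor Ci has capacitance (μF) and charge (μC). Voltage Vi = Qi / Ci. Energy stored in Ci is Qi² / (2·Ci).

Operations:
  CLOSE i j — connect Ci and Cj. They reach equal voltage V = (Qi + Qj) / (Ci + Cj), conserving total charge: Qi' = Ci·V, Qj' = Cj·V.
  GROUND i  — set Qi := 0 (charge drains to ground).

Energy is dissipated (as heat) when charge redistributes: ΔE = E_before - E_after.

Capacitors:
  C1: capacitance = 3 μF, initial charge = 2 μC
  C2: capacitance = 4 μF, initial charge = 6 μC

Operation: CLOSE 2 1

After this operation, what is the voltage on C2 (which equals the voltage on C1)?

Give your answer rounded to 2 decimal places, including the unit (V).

Answer: 1.14 V

Derivation:
Initial: C1(3μF, Q=2μC, V=0.67V), C2(4μF, Q=6μC, V=1.50V)
Op 1: CLOSE 2-1: Q_total=8.00, C_total=7.00, V=1.14; Q2=4.57, Q1=3.43; dissipated=0.595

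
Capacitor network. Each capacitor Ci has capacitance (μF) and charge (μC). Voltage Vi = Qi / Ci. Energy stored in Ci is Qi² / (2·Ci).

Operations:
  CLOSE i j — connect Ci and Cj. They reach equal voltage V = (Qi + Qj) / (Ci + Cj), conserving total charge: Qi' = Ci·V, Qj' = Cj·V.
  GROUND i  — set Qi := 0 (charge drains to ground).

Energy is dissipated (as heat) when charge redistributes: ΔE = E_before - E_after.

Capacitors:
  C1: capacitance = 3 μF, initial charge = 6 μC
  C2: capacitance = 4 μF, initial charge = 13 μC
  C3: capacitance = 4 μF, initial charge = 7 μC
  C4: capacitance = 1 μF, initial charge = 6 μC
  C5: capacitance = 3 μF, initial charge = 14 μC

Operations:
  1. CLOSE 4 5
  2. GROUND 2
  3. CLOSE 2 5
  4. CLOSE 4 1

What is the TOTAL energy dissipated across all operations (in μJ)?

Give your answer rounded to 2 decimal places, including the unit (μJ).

Initial: C1(3μF, Q=6μC, V=2.00V), C2(4μF, Q=13μC, V=3.25V), C3(4μF, Q=7μC, V=1.75V), C4(1μF, Q=6μC, V=6.00V), C5(3μF, Q=14μC, V=4.67V)
Op 1: CLOSE 4-5: Q_total=20.00, C_total=4.00, V=5.00; Q4=5.00, Q5=15.00; dissipated=0.667
Op 2: GROUND 2: Q2=0; energy lost=21.125
Op 3: CLOSE 2-5: Q_total=15.00, C_total=7.00, V=2.14; Q2=8.57, Q5=6.43; dissipated=21.429
Op 4: CLOSE 4-1: Q_total=11.00, C_total=4.00, V=2.75; Q4=2.75, Q1=8.25; dissipated=3.375
Total dissipated: 46.595 μJ

Answer: 46.60 μJ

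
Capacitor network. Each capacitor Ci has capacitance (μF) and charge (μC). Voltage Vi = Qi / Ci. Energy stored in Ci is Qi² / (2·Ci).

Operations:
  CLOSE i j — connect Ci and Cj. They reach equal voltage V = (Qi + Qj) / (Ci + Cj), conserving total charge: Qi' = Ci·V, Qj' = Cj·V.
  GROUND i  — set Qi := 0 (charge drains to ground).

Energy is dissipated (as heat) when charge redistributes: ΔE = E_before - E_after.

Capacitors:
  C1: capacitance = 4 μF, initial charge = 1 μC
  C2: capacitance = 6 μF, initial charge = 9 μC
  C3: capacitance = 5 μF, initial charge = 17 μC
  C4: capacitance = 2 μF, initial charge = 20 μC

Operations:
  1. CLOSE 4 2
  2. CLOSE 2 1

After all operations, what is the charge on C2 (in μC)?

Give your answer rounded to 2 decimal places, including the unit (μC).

Answer: 13.65 μC

Derivation:
Initial: C1(4μF, Q=1μC, V=0.25V), C2(6μF, Q=9μC, V=1.50V), C3(5μF, Q=17μC, V=3.40V), C4(2μF, Q=20μC, V=10.00V)
Op 1: CLOSE 4-2: Q_total=29.00, C_total=8.00, V=3.62; Q4=7.25, Q2=21.75; dissipated=54.188
Op 2: CLOSE 2-1: Q_total=22.75, C_total=10.00, V=2.27; Q2=13.65, Q1=9.10; dissipated=13.669
Final charges: Q1=9.10, Q2=13.65, Q3=17.00, Q4=7.25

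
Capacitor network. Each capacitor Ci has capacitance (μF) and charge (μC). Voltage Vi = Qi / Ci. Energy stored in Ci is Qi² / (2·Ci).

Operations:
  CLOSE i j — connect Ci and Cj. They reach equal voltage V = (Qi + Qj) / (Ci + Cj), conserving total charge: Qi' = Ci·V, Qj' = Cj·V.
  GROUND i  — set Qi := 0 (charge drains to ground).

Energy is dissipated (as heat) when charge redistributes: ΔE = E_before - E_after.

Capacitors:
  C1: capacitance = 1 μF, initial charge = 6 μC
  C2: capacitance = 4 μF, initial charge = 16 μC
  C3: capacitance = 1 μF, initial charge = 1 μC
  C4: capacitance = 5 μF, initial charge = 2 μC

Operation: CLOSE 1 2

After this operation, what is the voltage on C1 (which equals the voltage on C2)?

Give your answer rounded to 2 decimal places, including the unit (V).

Initial: C1(1μF, Q=6μC, V=6.00V), C2(4μF, Q=16μC, V=4.00V), C3(1μF, Q=1μC, V=1.00V), C4(5μF, Q=2μC, V=0.40V)
Op 1: CLOSE 1-2: Q_total=22.00, C_total=5.00, V=4.40; Q1=4.40, Q2=17.60; dissipated=1.600

Answer: 4.40 V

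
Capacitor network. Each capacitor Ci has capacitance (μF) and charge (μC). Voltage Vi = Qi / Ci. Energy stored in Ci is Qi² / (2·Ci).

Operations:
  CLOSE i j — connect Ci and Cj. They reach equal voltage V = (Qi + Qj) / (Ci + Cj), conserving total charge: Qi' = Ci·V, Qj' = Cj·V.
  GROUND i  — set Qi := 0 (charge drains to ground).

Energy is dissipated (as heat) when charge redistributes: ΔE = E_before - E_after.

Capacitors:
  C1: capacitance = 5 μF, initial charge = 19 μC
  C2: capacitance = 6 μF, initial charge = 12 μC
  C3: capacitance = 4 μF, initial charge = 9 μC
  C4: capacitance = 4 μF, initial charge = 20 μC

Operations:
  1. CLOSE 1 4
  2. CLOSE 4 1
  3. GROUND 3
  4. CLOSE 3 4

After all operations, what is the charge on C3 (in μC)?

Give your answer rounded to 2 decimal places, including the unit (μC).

Answer: 8.67 μC

Derivation:
Initial: C1(5μF, Q=19μC, V=3.80V), C2(6μF, Q=12μC, V=2.00V), C3(4μF, Q=9μC, V=2.25V), C4(4μF, Q=20μC, V=5.00V)
Op 1: CLOSE 1-4: Q_total=39.00, C_total=9.00, V=4.33; Q1=21.67, Q4=17.33; dissipated=1.600
Op 2: CLOSE 4-1: Q_total=39.00, C_total=9.00, V=4.33; Q4=17.33, Q1=21.67; dissipated=0.000
Op 3: GROUND 3: Q3=0; energy lost=10.125
Op 4: CLOSE 3-4: Q_total=17.33, C_total=8.00, V=2.17; Q3=8.67, Q4=8.67; dissipated=18.778
Final charges: Q1=21.67, Q2=12.00, Q3=8.67, Q4=8.67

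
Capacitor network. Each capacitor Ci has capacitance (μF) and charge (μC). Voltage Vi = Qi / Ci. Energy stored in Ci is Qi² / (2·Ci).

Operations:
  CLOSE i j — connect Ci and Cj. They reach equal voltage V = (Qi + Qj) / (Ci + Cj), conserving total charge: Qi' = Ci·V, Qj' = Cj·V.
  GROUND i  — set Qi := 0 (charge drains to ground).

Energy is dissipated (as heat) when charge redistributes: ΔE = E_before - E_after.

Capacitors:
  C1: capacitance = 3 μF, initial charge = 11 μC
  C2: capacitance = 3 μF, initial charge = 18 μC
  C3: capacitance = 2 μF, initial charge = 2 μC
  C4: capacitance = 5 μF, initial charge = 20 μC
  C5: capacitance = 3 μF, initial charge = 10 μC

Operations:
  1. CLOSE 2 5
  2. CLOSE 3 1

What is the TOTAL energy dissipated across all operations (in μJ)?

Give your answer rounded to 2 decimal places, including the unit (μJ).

Initial: C1(3μF, Q=11μC, V=3.67V), C2(3μF, Q=18μC, V=6.00V), C3(2μF, Q=2μC, V=1.00V), C4(5μF, Q=20μC, V=4.00V), C5(3μF, Q=10μC, V=3.33V)
Op 1: CLOSE 2-5: Q_total=28.00, C_total=6.00, V=4.67; Q2=14.00, Q5=14.00; dissipated=5.333
Op 2: CLOSE 3-1: Q_total=13.00, C_total=5.00, V=2.60; Q3=5.20, Q1=7.80; dissipated=4.267
Total dissipated: 9.600 μJ

Answer: 9.60 μJ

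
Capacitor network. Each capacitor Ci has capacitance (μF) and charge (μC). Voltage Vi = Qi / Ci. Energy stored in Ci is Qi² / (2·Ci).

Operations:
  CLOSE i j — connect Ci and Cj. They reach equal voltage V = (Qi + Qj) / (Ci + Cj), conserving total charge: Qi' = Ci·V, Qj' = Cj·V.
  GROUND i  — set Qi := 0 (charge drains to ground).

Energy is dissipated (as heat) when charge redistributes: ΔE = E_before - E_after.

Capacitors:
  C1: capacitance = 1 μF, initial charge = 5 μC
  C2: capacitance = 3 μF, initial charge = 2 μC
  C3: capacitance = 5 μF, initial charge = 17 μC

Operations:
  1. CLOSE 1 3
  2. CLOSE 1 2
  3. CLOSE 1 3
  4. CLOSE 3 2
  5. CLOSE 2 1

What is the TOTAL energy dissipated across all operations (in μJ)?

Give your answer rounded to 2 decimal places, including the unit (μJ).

Answer: 10.03 μJ

Derivation:
Initial: C1(1μF, Q=5μC, V=5.00V), C2(3μF, Q=2μC, V=0.67V), C3(5μF, Q=17μC, V=3.40V)
Op 1: CLOSE 1-3: Q_total=22.00, C_total=6.00, V=3.67; Q1=3.67, Q3=18.33; dissipated=1.067
Op 2: CLOSE 1-2: Q_total=5.67, C_total=4.00, V=1.42; Q1=1.42, Q2=4.25; dissipated=3.375
Op 3: CLOSE 1-3: Q_total=19.75, C_total=6.00, V=3.29; Q1=3.29, Q3=16.46; dissipated=2.109
Op 4: CLOSE 3-2: Q_total=20.71, C_total=8.00, V=2.59; Q3=12.94, Q2=7.77; dissipated=3.296
Op 5: CLOSE 2-1: Q_total=11.06, C_total=4.00, V=2.76; Q2=8.29, Q1=2.76; dissipated=0.185
Total dissipated: 10.032 μJ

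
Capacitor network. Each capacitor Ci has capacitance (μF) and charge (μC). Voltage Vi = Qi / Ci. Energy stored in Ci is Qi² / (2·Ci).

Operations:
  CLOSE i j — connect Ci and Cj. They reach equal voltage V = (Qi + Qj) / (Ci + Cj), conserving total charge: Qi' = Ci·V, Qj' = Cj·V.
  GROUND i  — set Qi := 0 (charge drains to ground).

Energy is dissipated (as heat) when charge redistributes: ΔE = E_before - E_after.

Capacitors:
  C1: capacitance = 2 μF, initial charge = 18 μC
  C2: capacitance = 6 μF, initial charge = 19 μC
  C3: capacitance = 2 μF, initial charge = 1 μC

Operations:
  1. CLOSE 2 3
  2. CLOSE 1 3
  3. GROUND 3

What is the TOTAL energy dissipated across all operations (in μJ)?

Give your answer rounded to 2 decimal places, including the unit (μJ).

Initial: C1(2μF, Q=18μC, V=9.00V), C2(6μF, Q=19μC, V=3.17V), C3(2μF, Q=1μC, V=0.50V)
Op 1: CLOSE 2-3: Q_total=20.00, C_total=8.00, V=2.50; Q2=15.00, Q3=5.00; dissipated=5.333
Op 2: CLOSE 1-3: Q_total=23.00, C_total=4.00, V=5.75; Q1=11.50, Q3=11.50; dissipated=21.125
Op 3: GROUND 3: Q3=0; energy lost=33.062
Total dissipated: 59.521 μJ

Answer: 59.52 μJ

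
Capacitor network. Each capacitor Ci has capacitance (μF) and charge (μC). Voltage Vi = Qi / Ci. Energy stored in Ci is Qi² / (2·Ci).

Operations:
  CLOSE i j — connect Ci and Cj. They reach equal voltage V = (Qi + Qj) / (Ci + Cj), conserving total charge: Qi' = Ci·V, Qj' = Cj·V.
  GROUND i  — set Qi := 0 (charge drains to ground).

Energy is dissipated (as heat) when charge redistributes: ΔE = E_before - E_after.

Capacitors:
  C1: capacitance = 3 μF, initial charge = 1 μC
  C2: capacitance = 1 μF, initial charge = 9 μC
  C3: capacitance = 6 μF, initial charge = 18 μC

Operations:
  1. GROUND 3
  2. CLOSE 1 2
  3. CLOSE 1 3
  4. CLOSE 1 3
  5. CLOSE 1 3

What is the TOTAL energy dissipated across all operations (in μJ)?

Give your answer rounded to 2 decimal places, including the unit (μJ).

Initial: C1(3μF, Q=1μC, V=0.33V), C2(1μF, Q=9μC, V=9.00V), C3(6μF, Q=18μC, V=3.00V)
Op 1: GROUND 3: Q3=0; energy lost=27.000
Op 2: CLOSE 1-2: Q_total=10.00, C_total=4.00, V=2.50; Q1=7.50, Q2=2.50; dissipated=28.167
Op 3: CLOSE 1-3: Q_total=7.50, C_total=9.00, V=0.83; Q1=2.50, Q3=5.00; dissipated=6.250
Op 4: CLOSE 1-3: Q_total=7.50, C_total=9.00, V=0.83; Q1=2.50, Q3=5.00; dissipated=0.000
Op 5: CLOSE 1-3: Q_total=7.50, C_total=9.00, V=0.83; Q1=2.50, Q3=5.00; dissipated=0.000
Total dissipated: 61.417 μJ

Answer: 61.42 μJ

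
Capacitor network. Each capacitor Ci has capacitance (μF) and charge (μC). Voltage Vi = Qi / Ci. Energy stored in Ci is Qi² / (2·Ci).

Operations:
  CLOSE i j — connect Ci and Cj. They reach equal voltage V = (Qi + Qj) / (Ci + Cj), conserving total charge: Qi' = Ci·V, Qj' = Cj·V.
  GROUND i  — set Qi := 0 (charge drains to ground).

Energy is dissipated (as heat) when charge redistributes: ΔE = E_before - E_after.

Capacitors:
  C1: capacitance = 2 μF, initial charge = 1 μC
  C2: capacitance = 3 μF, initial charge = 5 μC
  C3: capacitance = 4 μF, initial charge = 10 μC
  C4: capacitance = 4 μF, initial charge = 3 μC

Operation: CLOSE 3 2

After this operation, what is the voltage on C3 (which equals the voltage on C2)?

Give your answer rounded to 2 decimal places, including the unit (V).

Answer: 2.14 V

Derivation:
Initial: C1(2μF, Q=1μC, V=0.50V), C2(3μF, Q=5μC, V=1.67V), C3(4μF, Q=10μC, V=2.50V), C4(4μF, Q=3μC, V=0.75V)
Op 1: CLOSE 3-2: Q_total=15.00, C_total=7.00, V=2.14; Q3=8.57, Q2=6.43; dissipated=0.595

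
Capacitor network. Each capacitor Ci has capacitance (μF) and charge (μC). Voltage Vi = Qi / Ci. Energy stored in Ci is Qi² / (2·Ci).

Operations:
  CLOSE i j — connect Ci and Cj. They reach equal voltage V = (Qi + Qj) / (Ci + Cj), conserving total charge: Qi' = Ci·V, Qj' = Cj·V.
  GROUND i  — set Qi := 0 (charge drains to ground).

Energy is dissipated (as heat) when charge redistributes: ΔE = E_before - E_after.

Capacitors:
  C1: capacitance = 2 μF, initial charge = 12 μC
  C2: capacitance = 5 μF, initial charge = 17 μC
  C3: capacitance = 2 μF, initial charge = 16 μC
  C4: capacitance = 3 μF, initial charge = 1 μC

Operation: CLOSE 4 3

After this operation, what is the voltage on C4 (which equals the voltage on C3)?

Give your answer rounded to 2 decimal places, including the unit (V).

Initial: C1(2μF, Q=12μC, V=6.00V), C2(5μF, Q=17μC, V=3.40V), C3(2μF, Q=16μC, V=8.00V), C4(3μF, Q=1μC, V=0.33V)
Op 1: CLOSE 4-3: Q_total=17.00, C_total=5.00, V=3.40; Q4=10.20, Q3=6.80; dissipated=35.267

Answer: 3.40 V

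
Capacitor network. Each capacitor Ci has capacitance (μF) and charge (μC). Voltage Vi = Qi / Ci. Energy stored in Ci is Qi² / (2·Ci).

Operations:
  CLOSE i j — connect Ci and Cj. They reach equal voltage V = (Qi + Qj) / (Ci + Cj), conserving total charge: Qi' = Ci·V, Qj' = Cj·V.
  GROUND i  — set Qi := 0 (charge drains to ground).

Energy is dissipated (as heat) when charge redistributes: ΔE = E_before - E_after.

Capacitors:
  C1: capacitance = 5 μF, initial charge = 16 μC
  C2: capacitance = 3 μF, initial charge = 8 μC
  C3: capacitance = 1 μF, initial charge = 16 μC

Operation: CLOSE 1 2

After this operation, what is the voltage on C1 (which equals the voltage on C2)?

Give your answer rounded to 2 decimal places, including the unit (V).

Answer: 3.00 V

Derivation:
Initial: C1(5μF, Q=16μC, V=3.20V), C2(3μF, Q=8μC, V=2.67V), C3(1μF, Q=16μC, V=16.00V)
Op 1: CLOSE 1-2: Q_total=24.00, C_total=8.00, V=3.00; Q1=15.00, Q2=9.00; dissipated=0.267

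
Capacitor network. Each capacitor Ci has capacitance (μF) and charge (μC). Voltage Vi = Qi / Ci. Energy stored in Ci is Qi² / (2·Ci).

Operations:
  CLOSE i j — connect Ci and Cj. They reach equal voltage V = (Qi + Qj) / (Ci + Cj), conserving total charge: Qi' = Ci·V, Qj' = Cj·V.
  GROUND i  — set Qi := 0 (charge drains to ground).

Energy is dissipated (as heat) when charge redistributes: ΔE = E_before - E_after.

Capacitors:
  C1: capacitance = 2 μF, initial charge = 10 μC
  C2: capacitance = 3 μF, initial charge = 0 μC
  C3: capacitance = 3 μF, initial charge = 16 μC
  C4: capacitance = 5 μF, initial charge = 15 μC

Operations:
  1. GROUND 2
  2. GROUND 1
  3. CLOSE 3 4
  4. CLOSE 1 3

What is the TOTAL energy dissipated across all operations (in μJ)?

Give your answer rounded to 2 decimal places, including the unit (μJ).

Answer: 39.11 μJ

Derivation:
Initial: C1(2μF, Q=10μC, V=5.00V), C2(3μF, Q=0μC, V=0.00V), C3(3μF, Q=16μC, V=5.33V), C4(5μF, Q=15μC, V=3.00V)
Op 1: GROUND 2: Q2=0; energy lost=0.000
Op 2: GROUND 1: Q1=0; energy lost=25.000
Op 3: CLOSE 3-4: Q_total=31.00, C_total=8.00, V=3.88; Q3=11.62, Q4=19.38; dissipated=5.104
Op 4: CLOSE 1-3: Q_total=11.62, C_total=5.00, V=2.33; Q1=4.65, Q3=6.97; dissipated=9.009
Total dissipated: 39.114 μJ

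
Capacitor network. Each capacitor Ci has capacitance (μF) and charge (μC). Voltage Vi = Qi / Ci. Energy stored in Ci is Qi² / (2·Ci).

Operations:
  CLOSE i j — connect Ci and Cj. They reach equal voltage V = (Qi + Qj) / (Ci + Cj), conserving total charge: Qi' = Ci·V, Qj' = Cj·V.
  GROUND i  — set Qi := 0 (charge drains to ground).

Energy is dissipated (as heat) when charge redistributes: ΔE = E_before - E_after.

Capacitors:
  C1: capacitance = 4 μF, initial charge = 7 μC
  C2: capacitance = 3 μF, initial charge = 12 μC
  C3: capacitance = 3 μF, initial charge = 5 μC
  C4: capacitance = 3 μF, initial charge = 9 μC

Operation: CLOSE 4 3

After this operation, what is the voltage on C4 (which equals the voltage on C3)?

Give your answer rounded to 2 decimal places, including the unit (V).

Answer: 2.33 V

Derivation:
Initial: C1(4μF, Q=7μC, V=1.75V), C2(3μF, Q=12μC, V=4.00V), C3(3μF, Q=5μC, V=1.67V), C4(3μF, Q=9μC, V=3.00V)
Op 1: CLOSE 4-3: Q_total=14.00, C_total=6.00, V=2.33; Q4=7.00, Q3=7.00; dissipated=1.333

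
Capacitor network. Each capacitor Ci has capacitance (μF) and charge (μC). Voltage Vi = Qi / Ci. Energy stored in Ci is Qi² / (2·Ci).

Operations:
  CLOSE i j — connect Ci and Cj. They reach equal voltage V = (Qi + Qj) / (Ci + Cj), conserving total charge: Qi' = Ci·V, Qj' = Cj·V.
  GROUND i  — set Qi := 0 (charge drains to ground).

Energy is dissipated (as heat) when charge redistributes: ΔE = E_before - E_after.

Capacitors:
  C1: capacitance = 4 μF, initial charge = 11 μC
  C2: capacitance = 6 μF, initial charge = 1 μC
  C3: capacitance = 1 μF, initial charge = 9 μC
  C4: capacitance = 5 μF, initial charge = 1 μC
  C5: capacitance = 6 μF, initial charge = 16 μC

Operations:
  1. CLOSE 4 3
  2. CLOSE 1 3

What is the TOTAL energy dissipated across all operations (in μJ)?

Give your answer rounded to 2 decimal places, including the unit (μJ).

Answer: 32.74 μJ

Derivation:
Initial: C1(4μF, Q=11μC, V=2.75V), C2(6μF, Q=1μC, V=0.17V), C3(1μF, Q=9μC, V=9.00V), C4(5μF, Q=1μC, V=0.20V), C5(6μF, Q=16μC, V=2.67V)
Op 1: CLOSE 4-3: Q_total=10.00, C_total=6.00, V=1.67; Q4=8.33, Q3=1.67; dissipated=32.267
Op 2: CLOSE 1-3: Q_total=12.67, C_total=5.00, V=2.53; Q1=10.13, Q3=2.53; dissipated=0.469
Total dissipated: 32.736 μJ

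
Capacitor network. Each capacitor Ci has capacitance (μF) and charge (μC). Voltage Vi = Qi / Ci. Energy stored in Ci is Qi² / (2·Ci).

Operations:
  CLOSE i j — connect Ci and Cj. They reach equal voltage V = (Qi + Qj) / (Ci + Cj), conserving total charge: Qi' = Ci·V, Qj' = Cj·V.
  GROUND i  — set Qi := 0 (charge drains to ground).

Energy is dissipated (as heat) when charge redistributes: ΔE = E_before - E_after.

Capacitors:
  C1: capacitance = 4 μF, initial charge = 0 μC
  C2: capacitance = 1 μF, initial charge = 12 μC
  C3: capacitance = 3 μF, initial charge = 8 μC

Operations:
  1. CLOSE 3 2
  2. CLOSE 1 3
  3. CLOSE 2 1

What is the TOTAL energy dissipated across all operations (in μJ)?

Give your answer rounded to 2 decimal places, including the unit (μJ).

Initial: C1(4μF, Q=0μC, V=0.00V), C2(1μF, Q=12μC, V=12.00V), C3(3μF, Q=8μC, V=2.67V)
Op 1: CLOSE 3-2: Q_total=20.00, C_total=4.00, V=5.00; Q3=15.00, Q2=5.00; dissipated=32.667
Op 2: CLOSE 1-3: Q_total=15.00, C_total=7.00, V=2.14; Q1=8.57, Q3=6.43; dissipated=21.429
Op 3: CLOSE 2-1: Q_total=13.57, C_total=5.00, V=2.71; Q2=2.71, Q1=10.86; dissipated=3.265
Total dissipated: 57.361 μJ

Answer: 57.36 μJ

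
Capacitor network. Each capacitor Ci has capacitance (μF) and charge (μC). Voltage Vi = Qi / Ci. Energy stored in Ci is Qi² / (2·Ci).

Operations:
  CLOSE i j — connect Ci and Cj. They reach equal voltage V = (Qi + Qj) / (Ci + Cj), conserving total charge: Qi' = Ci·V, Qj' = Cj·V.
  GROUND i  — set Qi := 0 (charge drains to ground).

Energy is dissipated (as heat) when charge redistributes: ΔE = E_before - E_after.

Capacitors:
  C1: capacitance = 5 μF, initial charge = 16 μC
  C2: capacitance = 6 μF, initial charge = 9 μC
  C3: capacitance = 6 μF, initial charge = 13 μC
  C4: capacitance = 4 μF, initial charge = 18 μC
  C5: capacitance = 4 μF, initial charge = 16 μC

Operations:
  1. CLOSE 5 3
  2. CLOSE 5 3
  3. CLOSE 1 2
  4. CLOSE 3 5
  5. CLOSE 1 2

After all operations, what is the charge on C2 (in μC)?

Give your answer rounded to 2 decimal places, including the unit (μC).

Initial: C1(5μF, Q=16μC, V=3.20V), C2(6μF, Q=9μC, V=1.50V), C3(6μF, Q=13μC, V=2.17V), C4(4μF, Q=18μC, V=4.50V), C5(4μF, Q=16μC, V=4.00V)
Op 1: CLOSE 5-3: Q_total=29.00, C_total=10.00, V=2.90; Q5=11.60, Q3=17.40; dissipated=4.033
Op 2: CLOSE 5-3: Q_total=29.00, C_total=10.00, V=2.90; Q5=11.60, Q3=17.40; dissipated=0.000
Op 3: CLOSE 1-2: Q_total=25.00, C_total=11.00, V=2.27; Q1=11.36, Q2=13.64; dissipated=3.941
Op 4: CLOSE 3-5: Q_total=29.00, C_total=10.00, V=2.90; Q3=17.40, Q5=11.60; dissipated=0.000
Op 5: CLOSE 1-2: Q_total=25.00, C_total=11.00, V=2.27; Q1=11.36, Q2=13.64; dissipated=0.000
Final charges: Q1=11.36, Q2=13.64, Q3=17.40, Q4=18.00, Q5=11.60

Answer: 13.64 μC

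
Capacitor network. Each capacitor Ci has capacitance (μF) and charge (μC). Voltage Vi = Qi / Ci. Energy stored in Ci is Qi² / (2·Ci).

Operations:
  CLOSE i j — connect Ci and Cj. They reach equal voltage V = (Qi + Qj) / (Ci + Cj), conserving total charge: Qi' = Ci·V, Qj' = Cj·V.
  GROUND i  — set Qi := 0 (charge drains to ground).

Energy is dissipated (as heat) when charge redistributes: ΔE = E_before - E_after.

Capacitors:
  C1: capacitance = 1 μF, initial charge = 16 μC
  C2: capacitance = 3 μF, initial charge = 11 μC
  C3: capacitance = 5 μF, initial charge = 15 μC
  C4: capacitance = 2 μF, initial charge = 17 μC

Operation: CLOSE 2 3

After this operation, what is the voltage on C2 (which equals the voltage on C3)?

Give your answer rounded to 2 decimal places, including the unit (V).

Answer: 3.25 V

Derivation:
Initial: C1(1μF, Q=16μC, V=16.00V), C2(3μF, Q=11μC, V=3.67V), C3(5μF, Q=15μC, V=3.00V), C4(2μF, Q=17μC, V=8.50V)
Op 1: CLOSE 2-3: Q_total=26.00, C_total=8.00, V=3.25; Q2=9.75, Q3=16.25; dissipated=0.417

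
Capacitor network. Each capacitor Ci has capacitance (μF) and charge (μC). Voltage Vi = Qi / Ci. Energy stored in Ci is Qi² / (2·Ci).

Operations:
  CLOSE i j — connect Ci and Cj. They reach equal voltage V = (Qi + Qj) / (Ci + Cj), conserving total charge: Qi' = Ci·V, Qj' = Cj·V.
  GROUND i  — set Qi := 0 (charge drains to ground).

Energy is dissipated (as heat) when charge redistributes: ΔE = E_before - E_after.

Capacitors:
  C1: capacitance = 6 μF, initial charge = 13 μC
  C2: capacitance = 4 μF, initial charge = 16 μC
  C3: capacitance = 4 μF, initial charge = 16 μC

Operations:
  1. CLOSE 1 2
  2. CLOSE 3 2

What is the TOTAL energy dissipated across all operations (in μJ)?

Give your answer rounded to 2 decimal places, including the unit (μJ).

Initial: C1(6μF, Q=13μC, V=2.17V), C2(4μF, Q=16μC, V=4.00V), C3(4μF, Q=16μC, V=4.00V)
Op 1: CLOSE 1-2: Q_total=29.00, C_total=10.00, V=2.90; Q1=17.40, Q2=11.60; dissipated=4.033
Op 2: CLOSE 3-2: Q_total=27.60, C_total=8.00, V=3.45; Q3=13.80, Q2=13.80; dissipated=1.210
Total dissipated: 5.243 μJ

Answer: 5.24 μJ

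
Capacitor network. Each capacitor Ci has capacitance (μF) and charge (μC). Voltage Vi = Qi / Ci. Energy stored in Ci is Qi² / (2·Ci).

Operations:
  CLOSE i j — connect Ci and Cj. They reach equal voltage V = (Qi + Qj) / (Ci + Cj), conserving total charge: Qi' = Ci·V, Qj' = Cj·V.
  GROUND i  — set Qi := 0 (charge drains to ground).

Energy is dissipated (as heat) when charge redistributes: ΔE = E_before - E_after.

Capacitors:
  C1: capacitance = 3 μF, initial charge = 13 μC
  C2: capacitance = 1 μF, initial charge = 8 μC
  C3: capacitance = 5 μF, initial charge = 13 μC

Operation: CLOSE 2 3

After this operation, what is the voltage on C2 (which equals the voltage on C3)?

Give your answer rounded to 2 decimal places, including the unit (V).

Answer: 3.50 V

Derivation:
Initial: C1(3μF, Q=13μC, V=4.33V), C2(1μF, Q=8μC, V=8.00V), C3(5μF, Q=13μC, V=2.60V)
Op 1: CLOSE 2-3: Q_total=21.00, C_total=6.00, V=3.50; Q2=3.50, Q3=17.50; dissipated=12.150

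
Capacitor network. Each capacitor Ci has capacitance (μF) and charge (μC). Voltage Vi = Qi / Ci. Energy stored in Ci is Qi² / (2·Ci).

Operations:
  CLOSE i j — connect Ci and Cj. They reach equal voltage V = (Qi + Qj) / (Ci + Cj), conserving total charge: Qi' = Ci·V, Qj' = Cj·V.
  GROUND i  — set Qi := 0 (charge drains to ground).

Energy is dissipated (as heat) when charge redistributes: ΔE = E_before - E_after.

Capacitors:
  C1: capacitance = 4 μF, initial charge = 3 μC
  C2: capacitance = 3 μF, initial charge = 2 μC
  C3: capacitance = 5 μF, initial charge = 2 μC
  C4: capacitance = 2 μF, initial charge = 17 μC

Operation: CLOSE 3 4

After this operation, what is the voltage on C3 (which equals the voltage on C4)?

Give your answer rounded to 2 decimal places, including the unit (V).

Answer: 2.71 V

Derivation:
Initial: C1(4μF, Q=3μC, V=0.75V), C2(3μF, Q=2μC, V=0.67V), C3(5μF, Q=2μC, V=0.40V), C4(2μF, Q=17μC, V=8.50V)
Op 1: CLOSE 3-4: Q_total=19.00, C_total=7.00, V=2.71; Q3=13.57, Q4=5.43; dissipated=46.864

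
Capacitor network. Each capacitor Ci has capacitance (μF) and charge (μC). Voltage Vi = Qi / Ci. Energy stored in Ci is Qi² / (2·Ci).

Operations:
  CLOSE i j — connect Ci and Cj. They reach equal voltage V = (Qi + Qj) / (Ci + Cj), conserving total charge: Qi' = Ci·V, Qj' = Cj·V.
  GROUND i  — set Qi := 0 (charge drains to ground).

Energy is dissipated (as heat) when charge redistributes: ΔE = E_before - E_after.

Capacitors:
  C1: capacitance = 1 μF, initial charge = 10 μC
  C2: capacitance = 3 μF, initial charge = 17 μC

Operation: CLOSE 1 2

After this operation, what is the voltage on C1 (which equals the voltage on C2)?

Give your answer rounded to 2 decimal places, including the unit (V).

Answer: 6.75 V

Derivation:
Initial: C1(1μF, Q=10μC, V=10.00V), C2(3μF, Q=17μC, V=5.67V)
Op 1: CLOSE 1-2: Q_total=27.00, C_total=4.00, V=6.75; Q1=6.75, Q2=20.25; dissipated=7.042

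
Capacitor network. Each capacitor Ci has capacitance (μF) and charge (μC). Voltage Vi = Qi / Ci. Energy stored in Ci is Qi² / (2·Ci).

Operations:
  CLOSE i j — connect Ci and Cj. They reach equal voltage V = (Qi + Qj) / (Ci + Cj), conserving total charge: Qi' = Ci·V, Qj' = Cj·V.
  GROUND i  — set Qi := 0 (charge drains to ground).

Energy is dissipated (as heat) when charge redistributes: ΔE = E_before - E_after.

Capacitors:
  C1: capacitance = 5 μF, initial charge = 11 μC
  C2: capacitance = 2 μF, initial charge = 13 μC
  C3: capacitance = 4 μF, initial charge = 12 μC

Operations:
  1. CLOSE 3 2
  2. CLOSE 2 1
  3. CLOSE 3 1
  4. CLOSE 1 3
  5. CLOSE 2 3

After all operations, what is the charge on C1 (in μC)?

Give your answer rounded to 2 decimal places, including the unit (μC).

Answer: 16.93 μC

Derivation:
Initial: C1(5μF, Q=11μC, V=2.20V), C2(2μF, Q=13μC, V=6.50V), C3(4μF, Q=12μC, V=3.00V)
Op 1: CLOSE 3-2: Q_total=25.00, C_total=6.00, V=4.17; Q3=16.67, Q2=8.33; dissipated=8.167
Op 2: CLOSE 2-1: Q_total=19.33, C_total=7.00, V=2.76; Q2=5.52, Q1=13.81; dissipated=2.763
Op 3: CLOSE 3-1: Q_total=30.48, C_total=9.00, V=3.39; Q3=13.54, Q1=16.93; dissipated=2.193
Op 4: CLOSE 1-3: Q_total=30.48, C_total=9.00, V=3.39; Q1=16.93, Q3=13.54; dissipated=0.000
Op 5: CLOSE 2-3: Q_total=19.07, C_total=6.00, V=3.18; Q2=6.36, Q3=12.71; dissipated=0.260
Final charges: Q1=16.93, Q2=6.36, Q3=12.71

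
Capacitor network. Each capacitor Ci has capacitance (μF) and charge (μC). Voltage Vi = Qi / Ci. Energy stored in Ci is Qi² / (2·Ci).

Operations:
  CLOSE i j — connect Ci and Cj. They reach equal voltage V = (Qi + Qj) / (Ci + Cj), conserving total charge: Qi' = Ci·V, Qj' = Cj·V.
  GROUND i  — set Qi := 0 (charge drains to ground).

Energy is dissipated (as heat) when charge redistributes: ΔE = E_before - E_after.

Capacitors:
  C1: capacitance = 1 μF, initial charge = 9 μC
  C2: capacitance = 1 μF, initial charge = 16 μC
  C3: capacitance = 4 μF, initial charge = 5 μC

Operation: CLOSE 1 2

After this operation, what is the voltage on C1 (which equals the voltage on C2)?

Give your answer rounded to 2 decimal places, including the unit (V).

Initial: C1(1μF, Q=9μC, V=9.00V), C2(1μF, Q=16μC, V=16.00V), C3(4μF, Q=5μC, V=1.25V)
Op 1: CLOSE 1-2: Q_total=25.00, C_total=2.00, V=12.50; Q1=12.50, Q2=12.50; dissipated=12.250

Answer: 12.50 V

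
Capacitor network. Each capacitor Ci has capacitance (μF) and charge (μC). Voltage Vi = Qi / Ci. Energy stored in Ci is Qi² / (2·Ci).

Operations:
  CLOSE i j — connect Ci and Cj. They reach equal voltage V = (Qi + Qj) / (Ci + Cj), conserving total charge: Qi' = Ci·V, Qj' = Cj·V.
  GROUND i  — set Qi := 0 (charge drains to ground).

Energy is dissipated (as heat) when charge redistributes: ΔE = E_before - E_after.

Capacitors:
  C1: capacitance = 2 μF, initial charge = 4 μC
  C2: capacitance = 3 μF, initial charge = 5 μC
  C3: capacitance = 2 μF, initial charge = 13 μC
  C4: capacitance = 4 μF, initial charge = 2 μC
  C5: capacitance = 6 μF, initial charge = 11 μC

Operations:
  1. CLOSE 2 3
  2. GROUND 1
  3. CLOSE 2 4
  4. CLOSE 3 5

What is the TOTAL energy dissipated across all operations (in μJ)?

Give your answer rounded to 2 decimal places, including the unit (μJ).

Initial: C1(2μF, Q=4μC, V=2.00V), C2(3μF, Q=5μC, V=1.67V), C3(2μF, Q=13μC, V=6.50V), C4(4μF, Q=2μC, V=0.50V), C5(6μF, Q=11μC, V=1.83V)
Op 1: CLOSE 2-3: Q_total=18.00, C_total=5.00, V=3.60; Q2=10.80, Q3=7.20; dissipated=14.017
Op 2: GROUND 1: Q1=0; energy lost=4.000
Op 3: CLOSE 2-4: Q_total=12.80, C_total=7.00, V=1.83; Q2=5.49, Q4=7.31; dissipated=8.237
Op 4: CLOSE 3-5: Q_total=18.20, C_total=8.00, V=2.27; Q3=4.55, Q5=13.65; dissipated=2.341
Total dissipated: 28.595 μJ

Answer: 28.59 μJ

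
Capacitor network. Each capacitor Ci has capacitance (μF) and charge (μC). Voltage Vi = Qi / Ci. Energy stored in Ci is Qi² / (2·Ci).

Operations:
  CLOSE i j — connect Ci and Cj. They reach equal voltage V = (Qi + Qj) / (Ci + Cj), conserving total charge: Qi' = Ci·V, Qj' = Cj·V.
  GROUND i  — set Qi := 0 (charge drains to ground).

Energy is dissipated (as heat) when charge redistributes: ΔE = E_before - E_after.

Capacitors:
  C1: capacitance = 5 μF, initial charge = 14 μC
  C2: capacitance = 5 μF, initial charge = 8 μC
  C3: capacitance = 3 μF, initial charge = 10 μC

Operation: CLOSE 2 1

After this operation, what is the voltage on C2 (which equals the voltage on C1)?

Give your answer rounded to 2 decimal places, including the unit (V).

Answer: 2.20 V

Derivation:
Initial: C1(5μF, Q=14μC, V=2.80V), C2(5μF, Q=8μC, V=1.60V), C3(3μF, Q=10μC, V=3.33V)
Op 1: CLOSE 2-1: Q_total=22.00, C_total=10.00, V=2.20; Q2=11.00, Q1=11.00; dissipated=1.800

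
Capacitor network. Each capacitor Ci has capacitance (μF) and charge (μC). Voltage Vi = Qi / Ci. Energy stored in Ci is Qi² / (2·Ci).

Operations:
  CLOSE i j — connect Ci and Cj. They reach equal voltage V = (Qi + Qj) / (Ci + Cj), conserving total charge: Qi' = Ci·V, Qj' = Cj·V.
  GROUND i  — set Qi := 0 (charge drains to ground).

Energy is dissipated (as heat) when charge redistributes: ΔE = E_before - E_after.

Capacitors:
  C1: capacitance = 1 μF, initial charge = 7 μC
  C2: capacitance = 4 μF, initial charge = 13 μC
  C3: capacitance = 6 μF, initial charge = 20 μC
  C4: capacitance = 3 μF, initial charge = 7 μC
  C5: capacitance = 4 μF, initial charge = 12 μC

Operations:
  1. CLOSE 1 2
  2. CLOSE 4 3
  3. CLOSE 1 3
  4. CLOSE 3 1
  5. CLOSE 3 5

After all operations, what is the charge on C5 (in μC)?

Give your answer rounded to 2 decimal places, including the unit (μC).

Initial: C1(1μF, Q=7μC, V=7.00V), C2(4μF, Q=13μC, V=3.25V), C3(6μF, Q=20μC, V=3.33V), C4(3μF, Q=7μC, V=2.33V), C5(4μF, Q=12μC, V=3.00V)
Op 1: CLOSE 1-2: Q_total=20.00, C_total=5.00, V=4.00; Q1=4.00, Q2=16.00; dissipated=5.625
Op 2: CLOSE 4-3: Q_total=27.00, C_total=9.00, V=3.00; Q4=9.00, Q3=18.00; dissipated=1.000
Op 3: CLOSE 1-3: Q_total=22.00, C_total=7.00, V=3.14; Q1=3.14, Q3=18.86; dissipated=0.429
Op 4: CLOSE 3-1: Q_total=22.00, C_total=7.00, V=3.14; Q3=18.86, Q1=3.14; dissipated=0.000
Op 5: CLOSE 3-5: Q_total=30.86, C_total=10.00, V=3.09; Q3=18.51, Q5=12.34; dissipated=0.024
Final charges: Q1=3.14, Q2=16.00, Q3=18.51, Q4=9.00, Q5=12.34

Answer: 12.34 μC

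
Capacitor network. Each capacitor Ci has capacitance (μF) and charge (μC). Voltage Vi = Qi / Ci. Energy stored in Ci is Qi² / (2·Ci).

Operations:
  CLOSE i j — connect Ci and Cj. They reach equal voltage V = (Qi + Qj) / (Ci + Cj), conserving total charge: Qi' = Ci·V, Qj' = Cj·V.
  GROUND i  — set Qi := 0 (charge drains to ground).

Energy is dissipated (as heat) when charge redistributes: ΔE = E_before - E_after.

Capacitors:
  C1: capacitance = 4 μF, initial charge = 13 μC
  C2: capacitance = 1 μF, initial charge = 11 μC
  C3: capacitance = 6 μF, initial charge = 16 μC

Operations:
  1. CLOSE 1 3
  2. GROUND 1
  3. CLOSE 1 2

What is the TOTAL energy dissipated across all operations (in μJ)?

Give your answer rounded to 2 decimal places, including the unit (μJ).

Initial: C1(4μF, Q=13μC, V=3.25V), C2(1μF, Q=11μC, V=11.00V), C3(6μF, Q=16μC, V=2.67V)
Op 1: CLOSE 1-3: Q_total=29.00, C_total=10.00, V=2.90; Q1=11.60, Q3=17.40; dissipated=0.408
Op 2: GROUND 1: Q1=0; energy lost=16.820
Op 3: CLOSE 1-2: Q_total=11.00, C_total=5.00, V=2.20; Q1=8.80, Q2=2.20; dissipated=48.400
Total dissipated: 65.628 μJ

Answer: 65.63 μJ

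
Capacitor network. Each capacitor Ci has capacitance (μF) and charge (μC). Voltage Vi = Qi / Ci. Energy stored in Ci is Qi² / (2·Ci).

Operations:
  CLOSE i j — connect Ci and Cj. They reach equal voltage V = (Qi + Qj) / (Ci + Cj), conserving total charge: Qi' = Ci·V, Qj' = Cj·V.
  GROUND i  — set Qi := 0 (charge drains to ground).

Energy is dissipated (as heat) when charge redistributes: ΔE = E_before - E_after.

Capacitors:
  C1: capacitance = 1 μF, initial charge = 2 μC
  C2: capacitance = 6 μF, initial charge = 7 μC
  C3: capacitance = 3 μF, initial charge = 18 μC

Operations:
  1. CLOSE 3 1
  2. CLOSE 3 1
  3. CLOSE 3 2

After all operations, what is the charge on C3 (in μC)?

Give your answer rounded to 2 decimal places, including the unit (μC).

Answer: 7.33 μC

Derivation:
Initial: C1(1μF, Q=2μC, V=2.00V), C2(6μF, Q=7μC, V=1.17V), C3(3μF, Q=18μC, V=6.00V)
Op 1: CLOSE 3-1: Q_total=20.00, C_total=4.00, V=5.00; Q3=15.00, Q1=5.00; dissipated=6.000
Op 2: CLOSE 3-1: Q_total=20.00, C_total=4.00, V=5.00; Q3=15.00, Q1=5.00; dissipated=0.000
Op 3: CLOSE 3-2: Q_total=22.00, C_total=9.00, V=2.44; Q3=7.33, Q2=14.67; dissipated=14.694
Final charges: Q1=5.00, Q2=14.67, Q3=7.33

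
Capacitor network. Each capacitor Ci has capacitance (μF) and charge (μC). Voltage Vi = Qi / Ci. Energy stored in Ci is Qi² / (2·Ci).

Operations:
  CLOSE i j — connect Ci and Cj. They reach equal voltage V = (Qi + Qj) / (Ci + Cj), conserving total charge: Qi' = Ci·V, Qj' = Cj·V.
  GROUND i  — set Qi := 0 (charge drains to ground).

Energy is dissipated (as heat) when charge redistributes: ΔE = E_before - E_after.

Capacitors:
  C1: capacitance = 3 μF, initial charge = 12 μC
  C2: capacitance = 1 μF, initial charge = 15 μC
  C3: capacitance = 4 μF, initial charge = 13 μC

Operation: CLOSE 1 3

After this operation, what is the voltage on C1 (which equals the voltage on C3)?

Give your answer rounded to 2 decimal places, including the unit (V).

Initial: C1(3μF, Q=12μC, V=4.00V), C2(1μF, Q=15μC, V=15.00V), C3(4μF, Q=13μC, V=3.25V)
Op 1: CLOSE 1-3: Q_total=25.00, C_total=7.00, V=3.57; Q1=10.71, Q3=14.29; dissipated=0.482

Answer: 3.57 V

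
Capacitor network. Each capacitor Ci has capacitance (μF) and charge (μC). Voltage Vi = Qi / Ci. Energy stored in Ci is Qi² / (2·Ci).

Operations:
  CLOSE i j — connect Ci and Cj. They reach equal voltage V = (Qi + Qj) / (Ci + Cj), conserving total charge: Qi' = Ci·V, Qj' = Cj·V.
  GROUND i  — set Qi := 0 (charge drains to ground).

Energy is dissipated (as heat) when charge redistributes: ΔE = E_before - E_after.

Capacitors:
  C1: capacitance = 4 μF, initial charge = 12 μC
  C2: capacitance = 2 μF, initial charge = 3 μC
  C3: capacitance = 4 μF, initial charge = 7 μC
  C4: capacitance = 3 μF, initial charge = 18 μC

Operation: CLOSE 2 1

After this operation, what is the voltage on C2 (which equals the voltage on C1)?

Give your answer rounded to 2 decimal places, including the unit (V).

Answer: 2.50 V

Derivation:
Initial: C1(4μF, Q=12μC, V=3.00V), C2(2μF, Q=3μC, V=1.50V), C3(4μF, Q=7μC, V=1.75V), C4(3μF, Q=18μC, V=6.00V)
Op 1: CLOSE 2-1: Q_total=15.00, C_total=6.00, V=2.50; Q2=5.00, Q1=10.00; dissipated=1.500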